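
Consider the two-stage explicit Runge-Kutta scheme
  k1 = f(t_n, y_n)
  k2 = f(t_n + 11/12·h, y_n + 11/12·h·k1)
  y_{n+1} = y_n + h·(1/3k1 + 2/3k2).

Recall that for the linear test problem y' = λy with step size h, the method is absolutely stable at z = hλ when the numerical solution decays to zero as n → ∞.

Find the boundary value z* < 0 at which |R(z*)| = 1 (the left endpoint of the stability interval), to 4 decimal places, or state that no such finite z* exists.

Set f=λy, z=hλ:
  k1=λy_n ⇒ h·k1=z·y_n;  k2=λ(1+11/12z)y_n ⇒ h·k2=z(1+11/12z)y_n
  y_{n+1}/y_n = 1 + 1/3z + 2/3z(1+11/12z) = 1 + z + 11/18z²
  so R(z) = 1 + z + 11/18z².

Need |R(x)|<1, x<0.
x=-0.7: |R|=0.5994
R=1: x+11/18x²=0 ⇒ x=−18/11=-1.6364; min R=1−1/(4·11/18)=0.5909>−1
Confirm numerically:
  x=-1.238: |R|=0.69862 <1
  x=-0.738: |R|=0.59484 <1
  x=-0.714: |R|=0.59754 <1
  x=-2.227: |R|=1.80382 >1
  x=-2.111: |R|=1.61231 >1
So |R|<1 on (-1.6364, 0).

left endpoint -1.6364.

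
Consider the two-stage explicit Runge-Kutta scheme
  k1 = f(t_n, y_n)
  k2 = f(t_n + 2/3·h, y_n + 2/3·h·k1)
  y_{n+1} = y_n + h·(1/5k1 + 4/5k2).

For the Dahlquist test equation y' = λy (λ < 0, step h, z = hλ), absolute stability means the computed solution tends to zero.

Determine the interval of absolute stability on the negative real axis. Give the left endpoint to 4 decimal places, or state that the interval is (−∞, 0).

(-1.8750, 0).

With y'=λy (z=hλ):
  k1=λy_n ⇒ h·k1=z·y_n;  k2=λ(1+2/3z)y_n ⇒ h·k2=z(1+2/3z)y_n
  y_{n+1}/y_n = 1 + 1/5z + 4/5z(1+2/3z) = 1 + z + 8/15z²
  Hence R(z) = 1 + z + 8/15z².

Solve |R(x)|<1 on ℝ⁻.
x=-1.19: |R|=0.5653
R=1: x+8/15x²=0 ⇒ x=−15/8=-1.8750; min R=1−1/(4·8/15)=0.5312>−1
Confirm numerically:
  x=-1.427: |R|=0.65904 <1
  x=-1.131: |R|=0.55122 <1
  x=-1.126: |R|=0.55020 <1
  x=-2.419: |R|=1.70183 >1
  x=-2.092: |R|=1.24211 >1
Interval (-1.8750, 0).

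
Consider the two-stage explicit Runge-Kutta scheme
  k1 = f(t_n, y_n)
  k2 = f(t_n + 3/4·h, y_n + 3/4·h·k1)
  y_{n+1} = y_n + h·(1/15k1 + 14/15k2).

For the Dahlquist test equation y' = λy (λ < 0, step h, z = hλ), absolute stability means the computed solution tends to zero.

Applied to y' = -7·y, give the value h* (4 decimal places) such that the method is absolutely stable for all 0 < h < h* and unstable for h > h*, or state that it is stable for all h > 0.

(-1.4286,0); λ=-7 ⇒ h* = (10/7)/7 = 0.2041.

Set f=λy, z=hλ:
  k1=λy_n ⇒ h·k1=z·y_n;  k2=λ(1+3/4z)y_n ⇒ h·k2=z(1+3/4z)y_n
  y_{n+1}/y_n = 1 + 1/15z + 14/15z(1+3/4z) = 1 + z + 7/10z²
  so R(z) = 1 + z + 7/10z².

Boundary: |R(x)|=1, x<0.
x=-1.31: |R|=0.8913
R=1: x+7/10x²=0 ⇒ x=−10/7=-1.4286; min R=1−1/(4·7/10)=0.6429>−1
Confirm numerically:
  x=-1.406: |R|=0.97779 <1
  x=-0.911: |R|=0.66994 <1
  x=-0.844: |R|=0.65464 <1
  x=-1.907: |R|=1.63865 >1
  x=-1.774: |R|=1.42895 >1
  x=-1.601: |R|=1.19324 >1
Interval (-1.4286, 0).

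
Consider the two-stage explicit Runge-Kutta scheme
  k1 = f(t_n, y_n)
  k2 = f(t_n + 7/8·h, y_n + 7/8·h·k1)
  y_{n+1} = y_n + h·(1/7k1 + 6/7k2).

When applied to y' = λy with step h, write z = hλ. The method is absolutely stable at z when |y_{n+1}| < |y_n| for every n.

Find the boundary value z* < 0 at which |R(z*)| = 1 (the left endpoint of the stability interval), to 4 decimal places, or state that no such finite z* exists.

On y'=λy, z=hλ:
  k1=λy_n ⇒ h·k1=z·y_n;  k2=λ(1+7/8z)y_n ⇒ h·k2=z(1+7/8z)y_n
  y_{n+1}/y_n = 1 + 1/7z + 6/7z(1+7/8z) = 1 + z + 3/4z²
  Hence R(z) = 1 + z + 3/4z².

Need |R(x)|<1, x<0.
x=-0.44: |R|=0.7052
R=1: x+3/4x²=0 ⇒ x=−4/3=-1.3333; min R=1−1/(4·3/4)=0.6667>−1
Confirm numerically:
  x=-1.150: |R|=0.84187 <1
  x=-1.130: |R|=0.82767 <1
  x=-1.044: |R|=0.77345 <1
  x=-0.906: |R|=0.70963 <1
  x=-1.392: |R|=1.06125 >1
  x=-1.383: |R|=1.05152 >1
So |R|<1 on (-1.3333, 0).

z* = -1.3333.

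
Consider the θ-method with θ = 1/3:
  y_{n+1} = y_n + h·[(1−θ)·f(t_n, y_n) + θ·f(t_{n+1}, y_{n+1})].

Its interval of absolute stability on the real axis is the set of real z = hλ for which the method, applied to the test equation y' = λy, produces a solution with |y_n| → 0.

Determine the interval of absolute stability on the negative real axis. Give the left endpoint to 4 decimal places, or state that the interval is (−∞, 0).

Set f=λy, z=hλ:
  y_{n+1} = y_n + z·[2/3·y_n + 1/3·y_{n+1}] ⇒ (1 − 1/3z)y_{n+1} = (1 + 2/3z)y_n
  R(z) = (1 + 2/3z)/(1 − 1/3z).

Solve |R(x)|<1 on ℝ⁻.
x=-1.68: |R|=0.0769
R=−1: 1+2/3x = −1+1/3x ⇒ -1/3x=2 ⇒ x=2/(-1/3)=-6.0000
Confirm numerically:
  x=-3.831: |R|=0.68248 <1
  x=-3.314: |R|=0.57460 <1
  x=-3.033: |R|=0.50820 <1
  x=-2.929: |R|=0.48204 <1
  x=-6.413: |R|=1.04388 >1
  x=-6.334: |R|=1.03578 >1
Stable set (-6.0000, 0).

z∈(-6.0000,0).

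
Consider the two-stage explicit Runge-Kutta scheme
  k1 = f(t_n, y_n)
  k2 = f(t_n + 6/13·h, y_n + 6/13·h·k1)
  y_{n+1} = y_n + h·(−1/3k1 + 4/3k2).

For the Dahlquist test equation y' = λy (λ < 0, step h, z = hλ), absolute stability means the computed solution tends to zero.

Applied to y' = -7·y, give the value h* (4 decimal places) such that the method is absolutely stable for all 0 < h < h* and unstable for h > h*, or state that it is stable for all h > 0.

(-1.6250,0); λ=-7 ⇒ h* = (13/8)/7 = 0.2321.

With y'=λy (z=hλ):
  k1=λy_n ⇒ h·k1=z·y_n;  k2=λ(1+6/13z)y_n ⇒ h·k2=z(1+6/13z)y_n
  y_{n+1}/y_n = 1 − 1/3z + 4/3z(1+6/13z) = 1 + z + 8/13z²
  so R(z) = 1 + z + 8/13z².

Need |R(x)|<1, x<0.
x=-0.81: |R|=0.5938
R=1: x+8/13x²=0 ⇒ x=−13/8=-1.6250; min R=1−1/(4·8/13)=0.5938>−1
Confirm numerically:
  x=-1.319: |R|=0.75162 <1
  x=-1.169: |R|=0.67196 <1
  x=-0.893: |R|=0.59774 <1
  x=-0.840: |R|=0.59422 <1
  x=-2.200: |R|=1.77846 >1
  x=-1.833: |R|=1.23462 >1
  x=-1.823: |R|=1.22213 >1
Stable set (-1.6250, 0).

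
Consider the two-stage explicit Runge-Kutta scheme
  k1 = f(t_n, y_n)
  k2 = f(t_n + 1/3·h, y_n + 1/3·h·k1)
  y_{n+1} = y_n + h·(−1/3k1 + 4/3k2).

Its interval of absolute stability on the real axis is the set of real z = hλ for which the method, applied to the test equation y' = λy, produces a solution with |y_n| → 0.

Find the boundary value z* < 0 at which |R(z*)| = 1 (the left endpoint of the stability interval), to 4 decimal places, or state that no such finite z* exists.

left endpoint -2.2500.

On y'=λy, z=hλ:
  k1=λy_n ⇒ h·k1=z·y_n;  k2=λ(1+1/3z)y_n ⇒ h·k2=z(1+1/3z)y_n
  y_{n+1}/y_n = 1 − 1/3z + 4/3z(1+1/3z) = 1 + z + 4/9z²
  Hence R(z) = 1 + z + 4/9z².

Boundary: |R(x)|=1, x<0.
x=-1.65: |R|=0.5600
R=1: x+4/9x²=0 ⇒ x=−9/4=-2.2500; min R=1−1/(4·4/9)=0.4375>−1
Confirm numerically:
  x=-1.886: |R|=0.69489 <1
  x=-1.672: |R|=0.57048 <1
  x=-1.524: |R|=0.50826 <1
  x=-1.217: |R|=0.44126 <1
  x=-2.694: |R|=1.53162 >1
  x=-2.476: |R|=1.24870 >1
Stable set (-2.2500, 0).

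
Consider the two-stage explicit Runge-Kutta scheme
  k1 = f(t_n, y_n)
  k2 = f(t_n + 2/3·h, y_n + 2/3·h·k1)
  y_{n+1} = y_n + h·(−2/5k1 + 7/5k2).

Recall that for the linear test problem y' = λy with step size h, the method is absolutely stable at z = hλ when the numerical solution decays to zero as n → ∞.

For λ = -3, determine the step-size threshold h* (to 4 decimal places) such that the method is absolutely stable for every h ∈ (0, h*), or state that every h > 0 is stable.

Set f=λy, z=hλ:
  k1=λy_n ⇒ h·k1=z·y_n;  k2=λ(1+2/3z)y_n ⇒ h·k2=z(1+2/3z)y_n
  y_{n+1}/y_n = 1 − 2/5z + 7/5z(1+2/3z) = 1 + z + 14/15z²
  R(z) = 1 + z + 14/15z².

Boundary: |R(x)|=1, x<0.
x=-0.43: |R|=0.7426
R=1: x+14/15x²=0 ⇒ x=−15/14=-1.0714; min R=1−1/(4·14/15)=0.7321>−1
Confirm numerically:
  x=-0.969: |R|=0.90736 <1
  x=-0.564: |R|=0.73289 <1
  x=-0.501: |R|=0.73327 <1
  x=-1.460: |R|=1.52949 >1
  x=-1.312: |R|=1.29459 >1
Stable set (-1.0714, 0).

(-1.0714,0); λ=-3 ⇒ h* = (15/14)/3 = 0.3571.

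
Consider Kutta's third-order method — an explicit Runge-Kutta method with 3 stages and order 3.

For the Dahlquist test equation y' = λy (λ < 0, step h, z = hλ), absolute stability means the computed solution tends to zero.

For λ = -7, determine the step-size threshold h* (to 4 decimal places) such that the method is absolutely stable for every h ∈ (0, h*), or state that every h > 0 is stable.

With y'=λy (z=hλ):
  order 3, 3-stage ⇒ R(z)=1+z+z^2/2+z^3/6
  (e.g. R(-0.35)=0.70410, |R|=0.70410)

Find x<0 with |R(x)|<1.
x=-0.35: |R|=0.7041
|R(-2.32)|=0.7100 |R(-1.93)|=0.2657 |R(-1.33)|=0.1623
Bisect:
  x_lo=-3.3992 |R|=3.1678  x_hi=-0.0621 |R|=0.9398
  mid=-1.73061 |R|=0.09697 →hi
  mid=-2.56488 |R|=1.08780 →lo
  mid=-2.14774 |R|=0.49253 →hi
  mid=-2.35631 |R|=0.76066 →hi
  mid=-2.46060 |R|=0.91629 →hi
  mid=-2.51274 |R|=0.99999 →hi
  mid=-2.53881 |R|=1.04337 →lo
  mid=-2.52577 |R|=1.02155 →lo
  ...
  [-2.51294,-2.51274] ⇒ x*=-2.5127
Interval (-2.5127, 0).

(-2.5127,0); λ=-7 ⇒ h* = 0.3590.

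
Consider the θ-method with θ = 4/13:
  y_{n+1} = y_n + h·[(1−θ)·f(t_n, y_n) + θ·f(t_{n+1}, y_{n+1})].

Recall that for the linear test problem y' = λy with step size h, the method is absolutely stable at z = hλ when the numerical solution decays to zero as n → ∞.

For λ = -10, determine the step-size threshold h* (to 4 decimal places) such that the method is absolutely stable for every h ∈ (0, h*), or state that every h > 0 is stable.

(-5.2000,0); λ=-10 ⇒ h* = (26/5)/10 = 0.5200.

Test eqn y'=λy, z=hλ:
  y_{n+1} = y_n + z·[9/13·y_n + 4/13·y_{n+1}] ⇒ (1 − 4/13z)y_{n+1} = (1 + 9/13z)y_n
  ⇒ R(z) = (1 + 9/13z)/(1 − 4/13z).

Need |R(x)|<1, x<0.
x=-0.78: |R|=0.3710
R=−1: 1+9/13x = −1+4/13x ⇒ -5/13x=2 ⇒ x=2/(-5/13)=-5.2000
Confirm numerically:
  x=-4.637: |R|=0.91077 <1
  x=-4.379: |R|=0.86548 <1
  x=-4.361: |R|=0.86221 <1
  x=-2.602: |R|=0.44506 <1
  x=-5.542: |R|=1.04862 >1
  x=-5.324: |R|=1.01808 >1
Interval (-5.2000, 0).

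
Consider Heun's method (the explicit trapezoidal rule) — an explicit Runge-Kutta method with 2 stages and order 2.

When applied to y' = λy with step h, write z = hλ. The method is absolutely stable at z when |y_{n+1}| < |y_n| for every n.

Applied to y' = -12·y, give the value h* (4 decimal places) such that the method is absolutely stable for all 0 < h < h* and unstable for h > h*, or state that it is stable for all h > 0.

Test eqn y'=λy, z=hλ:
  order 2, 2-stage ⇒ R(z)=1+z+z^2/2
  (e.g. R(-1.64)=0.70480, |R|=0.70480)

Solve |R(x)|<1 on ℝ⁻.
x=-1.64: |R|=0.7048
|R(-1.55)|=0.6513 |R(-1.52)|=0.6352 |R(-0.89)|=0.5061
Bisect:
  x_lo=-2.3386 |R|=1.3959  x_hi=-0.2091 |R|=0.8128
  mid=-1.27383 |R|=0.53749 →hi
  mid=-1.80620 |R|=0.82498 →hi
  mid=-2.07238 |R|=1.07500 →lo
  mid=-1.93929 |R|=0.94113 →hi
  mid=-2.00583 |R|=1.00585 →lo
  mid=-1.97256 |R|=0.97294 →hi
  mid=-1.98920 |R|=0.98926 →hi
  ...
  [-2.00012,-1.99999] ⇒ x*=-2.0000
So |R|<1 on (-2.0000, 0).

(-2.0000,0); λ=-12 ⇒ h* = 0.1667.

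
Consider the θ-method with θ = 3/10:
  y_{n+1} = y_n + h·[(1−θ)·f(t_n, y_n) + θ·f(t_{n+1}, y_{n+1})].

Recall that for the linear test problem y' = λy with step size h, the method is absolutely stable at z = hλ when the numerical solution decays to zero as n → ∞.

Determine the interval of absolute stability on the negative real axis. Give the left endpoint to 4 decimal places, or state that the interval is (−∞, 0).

z∈(-5.0000,0).

With y'=λy (z=hλ):
  y_{n+1} = y_n + z·[7/10·y_n + 3/10·y_{n+1}] ⇒ (1 − 3/10z)y_{n+1} = (1 + 7/10z)y_n
  R(z) = (1 + 7/10z)/(1 − 3/10z).

Find x<0 with |R(x)|<1.
x=-1.13: |R|=0.1561
R=−1: 1+7/10x = −1+3/10x ⇒ -2/5x=2 ⇒ x=2/(-2/5)=-5.0000
Confirm numerically:
  x=-4.732: |R|=0.95570 <1
  x=-4.518: |R|=0.91815 <1
  x=-4.081: |R|=0.83473 <1
  x=-3.944: |R|=0.80652 <1
  x=-5.493: |R|=1.07447 >1
  x=-5.419: |R|=1.06383 >1
  x=-5.389: |R|=1.05946 >1
Interval (-5.0000, 0).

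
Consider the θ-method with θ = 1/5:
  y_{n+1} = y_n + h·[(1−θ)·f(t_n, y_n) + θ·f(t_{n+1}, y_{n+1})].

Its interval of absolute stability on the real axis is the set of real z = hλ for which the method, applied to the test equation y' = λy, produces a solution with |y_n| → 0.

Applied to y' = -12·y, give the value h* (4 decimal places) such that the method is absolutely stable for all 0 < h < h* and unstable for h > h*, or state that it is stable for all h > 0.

With y'=λy (z=hλ):
  y_{n+1} = y_n + z·[4/5·y_n + 1/5·y_{n+1}] ⇒ (1 − 1/5z)y_{n+1} = (1 + 4/5z)y_n
  R(z) = (1 + 4/5z)/(1 − 1/5z).

Need |R(x)|<1, x<0.
x=-1.29: |R|=0.0254
R=−1: 1+4/5x = −1+1/5x ⇒ -3/5x=2 ⇒ x=2/(-3/5)=-3.3333
Confirm numerically:
  x=-3.193: |R|=0.94861 <1
  x=-2.834: |R|=0.80878 <1
  x=-1.775: |R|=0.30996 <1
  x=-1.577: |R|=0.19887 <1
  x=-3.607: |R|=1.09539 >1
  x=-3.596: |R|=1.09167 >1
  x=-3.565: |R|=1.08114 >1
Stable set (-3.3333, 0).

(-3.3333,0); λ=-12 ⇒ h* = (10/3)/12 = 0.2778.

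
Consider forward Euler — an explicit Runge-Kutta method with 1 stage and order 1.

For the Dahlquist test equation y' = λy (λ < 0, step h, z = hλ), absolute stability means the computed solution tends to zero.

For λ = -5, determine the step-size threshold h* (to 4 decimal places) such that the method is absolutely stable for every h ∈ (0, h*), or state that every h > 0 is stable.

Set f=λy, z=hλ:
  order 1, 1-stage ⇒ R(z)=1+z
  (e.g. R(-0.45)=0.55000, |R|=0.55000)

Need |R(x)|<1, x<0.
x=-0.45: |R|=0.5500
|R(-2.22)|=1.2200 |R(-2.17)|=1.1700 |R(-2.04)|=1.0400
Bisect:
  x_lo=-2.4958 |R|=1.4958  x_hi=-0.2407 |R|=0.7593
  mid=-1.36823 |R|=0.36823 →hi
  mid=-1.93199 |R|=0.93199 →hi
  mid=-2.21388 |R|=1.21388 →lo
  mid=-2.07293 |R|=1.07293 →lo
  mid=-2.00246 |R|=1.00246 →lo
  mid=-1.96723 |R|=0.96723 →hi
  mid=-1.98485 |R|=0.98485 →hi
  mid=-1.99366 |R|=0.99366 →hi
  ...
  [-2.00012,-1.99999] ⇒ x*=-2.0000
Interval (-2.0000, 0).

(-2.0000,0); λ=-5 ⇒ h* = 0.4000.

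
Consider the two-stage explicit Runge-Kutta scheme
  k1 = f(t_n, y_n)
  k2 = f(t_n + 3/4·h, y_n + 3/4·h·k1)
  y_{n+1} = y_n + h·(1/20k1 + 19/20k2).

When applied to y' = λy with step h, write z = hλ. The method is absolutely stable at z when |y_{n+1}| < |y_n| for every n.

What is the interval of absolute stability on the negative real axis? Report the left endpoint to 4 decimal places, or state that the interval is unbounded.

On y'=λy, z=hλ:
  k1=λy_n ⇒ h·k1=z·y_n;  k2=λ(1+3/4z)y_n ⇒ h·k2=z(1+3/4z)y_n
  y_{n+1}/y_n = 1 + 1/20z + 19/20z(1+3/4z) = 1 + z + 57/80z²
  R(z) = 1 + z + 57/80z².

Solve |R(x)|<1 on ℝ⁻.
x=-0.45: |R|=0.6943
R=1: x+57/80x²=0 ⇒ x=−80/57=-1.4035; min R=1−1/(4·57/80)=0.6491>−1
Confirm numerically:
  x=-1.326: |R|=0.92677 <1
  x=-0.984: |R|=0.70588 <1
  x=-0.865: |R|=0.66811 <1
  x=-0.633: |R|=0.65249 <1
  x=-1.706: |R|=1.36769 >1
  x=-1.480: |R|=1.08066 >1
  x=-1.464: |R|=1.06310 >1
So |R|<1 on (-1.4035, 0).

(-1.4035, 0).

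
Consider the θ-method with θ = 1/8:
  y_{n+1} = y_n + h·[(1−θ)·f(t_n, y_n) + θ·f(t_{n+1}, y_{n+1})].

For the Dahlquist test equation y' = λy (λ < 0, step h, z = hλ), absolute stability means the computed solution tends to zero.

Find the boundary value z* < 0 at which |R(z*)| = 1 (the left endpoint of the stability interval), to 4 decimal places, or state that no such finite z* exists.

On y'=λy, z=hλ:
  y_{n+1} = y_n + z·[7/8·y_n + 1/8·y_{n+1}] ⇒ (1 − 1/8z)y_{n+1} = (1 + 7/8z)y_n
  so R(z) = (1 + 7/8z)/(1 − 1/8z).

Need |R(x)|<1, x<0.
x=-1.53: |R|=0.2844
R=−1: 1+7/8x = −1+1/8x ⇒ -3/4x=2 ⇒ x=2/(-3/4)=-2.6667
Confirm numerically:
  x=-2.566: |R|=0.94284 <1
  x=-1.787: |R|=0.46071 <1
  x=-1.770: |R|=0.44933 <1
  x=-3.032: |R|=1.19869 >1
  x=-2.879: |R|=1.11711 >1
So |R|<1 on (-2.6667, 0).

z* = -2.6667.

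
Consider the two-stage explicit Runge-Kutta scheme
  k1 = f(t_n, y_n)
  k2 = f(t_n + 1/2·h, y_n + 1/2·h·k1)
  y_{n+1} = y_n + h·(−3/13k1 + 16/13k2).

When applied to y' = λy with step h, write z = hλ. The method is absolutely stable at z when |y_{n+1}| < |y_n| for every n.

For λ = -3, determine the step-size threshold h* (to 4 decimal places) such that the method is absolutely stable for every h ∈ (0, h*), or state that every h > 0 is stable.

With y'=λy (z=hλ):
  k1=λy_n ⇒ h·k1=z·y_n;  k2=λ(1+1/2z)y_n ⇒ h·k2=z(1+1/2z)y_n
  y_{n+1}/y_n = 1 − 3/13z + 16/13z(1+1/2z) = 1 + z + 8/13z²
  R(z) = 1 + z + 8/13z².

Boundary: |R(x)|=1, x<0.
x=-1.76: |R|=1.1462
R=1: x+8/13x²=0 ⇒ x=−13/8=-1.6250; min R=1−1/(4·8/13)=0.5938>−1
Confirm numerically:
  x=-1.593: |R|=0.96863 <1
  x=-1.451: |R|=0.84463 <1
  x=-1.344: |R|=0.76759 <1
  x=-2.150: |R|=1.69462 >1
  x=-2.095: |R|=1.60594 >1
So |R|<1 on (-1.6250, 0).

(-1.6250,0); λ=-3 ⇒ h* = (13/8)/3 = 0.5417.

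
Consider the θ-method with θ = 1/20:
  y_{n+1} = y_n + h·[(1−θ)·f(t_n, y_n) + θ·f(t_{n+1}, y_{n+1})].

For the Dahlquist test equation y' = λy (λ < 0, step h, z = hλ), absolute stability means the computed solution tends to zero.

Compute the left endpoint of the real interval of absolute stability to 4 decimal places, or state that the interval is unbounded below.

z* = -2.2222.

With y'=λy (z=hλ):
  y_{n+1} = y_n + z·[19/20·y_n + 1/20·y_{n+1}] ⇒ (1 − 1/20z)y_{n+1} = (1 + 19/20z)y_n
  Hence R(z) = (1 + 19/20z)/(1 − 1/20z).

Boundary: |R(x)|=1, x<0.
x=-1.21: |R|=0.1410
R=−1: 1+19/20x = −1+1/20x ⇒ -9/10x=2 ⇒ x=2/(-9/10)=-2.2222
Confirm numerically:
  x=-2.195: |R|=0.97792 <1
  x=-2.166: |R|=0.95434 <1
  x=-1.063: |R|=0.00935 <1
  x=-0.969: |R|=0.07578 <1
  x=-2.792: |R|=1.44998 >1
  x=-2.664: |R|=1.35086 >1
  x=-2.523: |R|=1.24038 >1
Interval (-2.2222, 0).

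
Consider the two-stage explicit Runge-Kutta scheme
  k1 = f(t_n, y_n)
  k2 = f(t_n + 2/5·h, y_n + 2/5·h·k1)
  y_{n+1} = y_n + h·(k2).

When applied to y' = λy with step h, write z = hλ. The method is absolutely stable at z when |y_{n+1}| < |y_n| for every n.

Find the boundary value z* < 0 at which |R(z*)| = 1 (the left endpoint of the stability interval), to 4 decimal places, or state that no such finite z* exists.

z* = -2.5000.

With y'=λy (z=hλ):
  k1=λy_n ⇒ h·k1=z·y_n;  k2=λ(1+2/5z)y_n ⇒ h·k2=z(1+2/5z)y_n
  y_{n+1}/y_n = 1 + z(1+2/5z) = 1 + z + 2/5z²
  so R(z) = 1 + z + 2/5z².

Find x<0 with |R(x)|<1.
x=-1.23: |R|=0.3752
R=1: x+2/5x²=0 ⇒ x=−5/2=-2.5000; min R=1−1/(4·2/5)=0.3750>−1
Confirm numerically:
  x=-2.141: |R|=0.69255 <1
  x=-1.933: |R|=0.56160 <1
  x=-1.581: |R|=0.41882 <1
  x=-1.340: |R|=0.37824 <1
  x=-3.007: |R|=1.60982 >1
  x=-2.763: |R|=1.29067 >1
So |R|<1 on (-2.5000, 0).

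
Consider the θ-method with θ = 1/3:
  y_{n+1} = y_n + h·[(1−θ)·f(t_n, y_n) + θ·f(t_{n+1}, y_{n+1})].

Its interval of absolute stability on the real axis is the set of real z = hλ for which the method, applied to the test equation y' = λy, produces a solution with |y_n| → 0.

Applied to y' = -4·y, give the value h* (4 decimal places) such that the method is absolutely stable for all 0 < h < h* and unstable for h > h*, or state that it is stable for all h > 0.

Test eqn y'=λy, z=hλ:
  y_{n+1} = y_n + z·[2/3·y_n + 1/3·y_{n+1}] ⇒ (1 − 1/3z)y_{n+1} = (1 + 2/3z)y_n
  Hence R(z) = (1 + 2/3z)/(1 − 1/3z).

Find x<0 with |R(x)|<1.
x=-1.11: |R|=0.1898
R=−1: 1+2/3x = −1+1/3x ⇒ -1/3x=2 ⇒ x=2/(-1/3)=-6.0000
Confirm numerically:
  x=-5.828: |R|=0.98052 <1
  x=-5.386: |R|=0.92678 <1
  x=-3.399: |R|=0.59353 <1
  x=-2.719: |R|=0.42630 <1
  x=-6.549: |R|=1.05749 >1
  x=-6.417: |R|=1.04428 >1
  x=-6.124: |R|=1.01359 >1
So |R|<1 on (-6.0000, 0).

(-6.0000,0); λ=-4 ⇒ h* = (6)/4 = 1.5000.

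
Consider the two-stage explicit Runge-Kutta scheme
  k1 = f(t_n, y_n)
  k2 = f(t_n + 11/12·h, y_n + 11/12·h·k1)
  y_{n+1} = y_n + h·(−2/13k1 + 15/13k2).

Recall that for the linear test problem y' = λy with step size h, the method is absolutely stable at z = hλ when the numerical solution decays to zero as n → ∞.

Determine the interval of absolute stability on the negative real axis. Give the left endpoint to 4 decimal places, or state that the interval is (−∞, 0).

(-0.9455, 0).

Test eqn y'=λy, z=hλ:
  k1=λy_n ⇒ h·k1=z·y_n;  k2=λ(1+11/12z)y_n ⇒ h·k2=z(1+11/12z)y_n
  y_{n+1}/y_n = 1 − 2/13z + 15/13z(1+11/12z) = 1 + z + 55/52z²
  R(z) = 1 + z + 55/52z².

Need |R(x)|<1, x<0.
x=-0.96: |R|=1.0148
R=1: x+55/52x²=0 ⇒ x=−52/55=-0.9455; min R=1−1/(4·55/52)=0.7636>−1
Confirm numerically:
  x=-0.810: |R|=0.88395 <1
  x=-0.797: |R|=0.87486 <1
  x=-0.589: |R|=0.77794 <1
  x=-0.411: |R|=0.76767 <1
  x=-1.286: |R|=1.46321 >1
  x=-1.065: |R|=1.13466 >1
So |R|<1 on (-0.9455, 0).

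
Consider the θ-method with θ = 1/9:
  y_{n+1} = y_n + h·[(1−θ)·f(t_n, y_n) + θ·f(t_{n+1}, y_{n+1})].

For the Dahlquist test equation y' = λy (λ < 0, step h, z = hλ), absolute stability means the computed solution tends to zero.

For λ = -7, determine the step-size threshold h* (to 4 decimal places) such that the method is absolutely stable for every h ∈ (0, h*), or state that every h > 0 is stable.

(-2.5714,0); λ=-7 ⇒ h* = (18/7)/7 = 0.3673.

With y'=λy (z=hλ):
  y_{n+1} = y_n + z·[8/9·y_n + 1/9·y_{n+1}] ⇒ (1 − 1/9z)y_{n+1} = (1 + 8/9z)y_n
  R(z) = (1 + 8/9z)/(1 − 1/9z).

Solve |R(x)|<1 on ℝ⁻.
x=-1.27: |R|=0.1130
R=−1: 1+8/9x = −1+1/9x ⇒ -7/9x=2 ⇒ x=2/(-7/9)=-2.5714
Confirm numerically:
  x=-2.134: |R|=0.72499 <1
  x=-2.119: |R|=0.71517 <1
  x=-1.983: |R|=0.62497 <1
  x=-1.464: |R|=0.25917 <1
  x=-3.053: |R|=1.27968 >1
  x=-2.688: |R|=1.06982 >1
Interval (-2.5714, 0).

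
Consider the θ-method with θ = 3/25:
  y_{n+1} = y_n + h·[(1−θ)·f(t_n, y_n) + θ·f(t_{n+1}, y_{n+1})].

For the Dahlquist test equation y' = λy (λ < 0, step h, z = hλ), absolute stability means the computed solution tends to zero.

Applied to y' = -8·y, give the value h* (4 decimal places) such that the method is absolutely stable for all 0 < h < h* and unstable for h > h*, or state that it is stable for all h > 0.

Set f=λy, z=hλ:
  y_{n+1} = y_n + z·[22/25·y_n + 3/25·y_{n+1}] ⇒ (1 − 3/25z)y_{n+1} = (1 + 22/25z)y_n
  R(z) = (1 + 22/25z)/(1 − 3/25z).

Find x<0 with |R(x)|<1.
x=-0.52: |R|=0.5105
R=−1: 1+22/25x = −1+3/25x ⇒ -19/25x=2 ⇒ x=2/(-19/25)=-2.6316
Confirm numerically:
  x=-2.451: |R|=0.89395 <1
  x=-2.427: |R|=0.87959 <1
  x=-1.686: |R|=0.40229 <1
  x=-1.614: |R|=0.35212 <1
  x=-3.077: |R|=1.24723 >1
  x=-2.654: |R|=1.01292 >1
So |R|<1 on (-2.6316, 0).

(-2.6316,0); λ=-8 ⇒ h* = (50/19)/8 = 0.3289.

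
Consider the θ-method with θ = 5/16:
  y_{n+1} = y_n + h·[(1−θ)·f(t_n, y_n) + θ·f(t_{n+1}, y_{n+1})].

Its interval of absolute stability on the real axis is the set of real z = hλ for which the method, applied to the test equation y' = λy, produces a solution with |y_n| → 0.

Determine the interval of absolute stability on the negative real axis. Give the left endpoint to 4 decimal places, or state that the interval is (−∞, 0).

With y'=λy (z=hλ):
  y_{n+1} = y_n + z·[11/16·y_n + 5/16·y_{n+1}] ⇒ (1 − 5/16z)y_{n+1} = (1 + 11/16z)y_n
  R(z) = (1 + 11/16z)/(1 − 5/16z).

Solve |R(x)|<1 on ℝ⁻.
x=-0.91: |R|=0.2915
R=−1: 1+11/16x = −1+5/16x ⇒ -3/8x=2 ⇒ x=2/(-3/8)=-5.3333
Confirm numerically:
  x=-3.957: |R|=0.76923 <1
  x=-3.511: |R|=0.67415 <1
  x=-2.625: |R|=0.44206 <1
  x=-5.683: |R|=1.04724 >1
  x=-5.641: |R|=1.04176 >1
  x=-5.628: |R|=1.04005 >1
Interval (-5.3333, 0).

(-5.3333, 0).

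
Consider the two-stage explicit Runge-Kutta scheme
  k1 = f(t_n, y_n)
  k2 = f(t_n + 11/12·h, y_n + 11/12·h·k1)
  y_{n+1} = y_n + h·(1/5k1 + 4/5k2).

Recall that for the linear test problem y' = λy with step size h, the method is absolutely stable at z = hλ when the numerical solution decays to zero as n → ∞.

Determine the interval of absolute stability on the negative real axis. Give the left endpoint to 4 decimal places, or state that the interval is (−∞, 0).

On y'=λy, z=hλ:
  k1=λy_n ⇒ h·k1=z·y_n;  k2=λ(1+11/12z)y_n ⇒ h·k2=z(1+11/12z)y_n
  y_{n+1}/y_n = 1 + 1/5z + 4/5z(1+11/12z) = 1 + z + 11/15z²
  Hence R(z) = 1 + z + 11/15z².

Solve |R(x)|<1 on ℝ⁻.
x=-0.94: |R|=0.7080
R=1: x+11/15x²=0 ⇒ x=−15/11=-1.3636; min R=1−1/(4·11/15)=0.6591>−1
Confirm numerically:
  x=-1.303: |R|=0.94206 <1
  x=-1.033: |R|=0.74953 <1
  x=-0.885: |R|=0.68936 <1
  x=-1.596: |R|=1.27196 >1
  x=-1.558: |R|=1.22207 >1
  x=-1.398: |R|=1.03523 >1
Stable set (-1.3636, 0).

z∈(-1.3636,0).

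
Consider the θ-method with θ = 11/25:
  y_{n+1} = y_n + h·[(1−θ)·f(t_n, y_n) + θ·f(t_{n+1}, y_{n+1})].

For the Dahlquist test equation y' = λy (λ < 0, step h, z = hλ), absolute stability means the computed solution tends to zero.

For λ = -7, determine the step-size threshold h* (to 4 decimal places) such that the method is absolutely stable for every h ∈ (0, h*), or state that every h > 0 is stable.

With y'=λy (z=hλ):
  y_{n+1} = y_n + z·[14/25·y_n + 11/25·y_{n+1}] ⇒ (1 − 11/25z)y_{n+1} = (1 + 14/25z)y_n
  Hence R(z) = (1 + 14/25z)/(1 − 11/25z).

Solve |R(x)|<1 on ℝ⁻.
x=-0.89: |R|=0.3604
R=−1: 1+14/25x = −1+11/25x ⇒ -3/25x=2 ⇒ x=2/(-3/25)=-16.6667
Confirm numerically:
  x=-16.490: |R|=0.99743 <1
  x=-15.645: |R|=0.98445 <1
  x=-12.202: |R|=0.91588 <1
  x=-11.329: |R|=0.89297 <1
  x=-17.003: |R|=1.00476 >1
  x=-16.693: |R|=1.00038 >1
Stable set (-16.6667, 0).

(-16.6667,0); λ=-7 ⇒ h* = (50/3)/7 = 2.3810.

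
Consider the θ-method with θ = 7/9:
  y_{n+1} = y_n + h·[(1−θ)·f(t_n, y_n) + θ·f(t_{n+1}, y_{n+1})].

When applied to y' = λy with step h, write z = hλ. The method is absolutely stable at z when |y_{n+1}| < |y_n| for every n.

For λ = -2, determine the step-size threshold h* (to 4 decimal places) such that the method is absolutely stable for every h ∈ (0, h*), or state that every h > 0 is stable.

interval (−∞, 0). Any h>0 works for λ=-2.

On y'=λy, z=hλ:
  y_{n+1} = y_n + z·[2/9·y_n + 7/9·y_{n+1}] ⇒ (1 − 7/9z)y_{n+1} = (1 + 2/9z)y_n
  ⇒ R(z) = (1 + 2/9z)/(1 − 7/9z).

Boundary: |R(x)|=1, x<0.
x=-1.24: |R|=0.3688
x=-2: |R|=0.2174
x=-10: |R|=0.1392
x=-100: |R|=0.2694
θ=7/9≥1/2 ⇒ |1+2/9x|<|1−7/9x| ∀x<0 ⇒ stable on all of ℝ⁻.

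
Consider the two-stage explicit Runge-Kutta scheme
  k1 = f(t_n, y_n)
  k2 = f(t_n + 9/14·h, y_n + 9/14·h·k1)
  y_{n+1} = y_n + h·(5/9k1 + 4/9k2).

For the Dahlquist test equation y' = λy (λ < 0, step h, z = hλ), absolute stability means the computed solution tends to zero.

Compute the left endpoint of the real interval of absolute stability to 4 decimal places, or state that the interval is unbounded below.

Test eqn y'=λy, z=hλ:
  k1=λy_n ⇒ h·k1=z·y_n;  k2=λ(1+9/14z)y_n ⇒ h·k2=z(1+9/14z)y_n
  y_{n+1}/y_n = 1 + 5/9z + 4/9z(1+9/14z) = 1 + z + 2/7z²
  ⇒ R(z) = 1 + z + 2/7z².

Boundary: |R(x)|=1, x<0.
x=-0.65: |R|=0.4707
R=1: x+2/7x²=0 ⇒ x=−7/2=-3.5000; min R=1−1/(4·2/7)=0.1250>−1
Confirm numerically:
  x=-3.228: |R|=0.74914 <1
  x=-2.207: |R|=0.18467 <1
  x=-2.161: |R|=0.17326 <1
  x=-3.872: |R|=1.41154 >1
  x=-3.618: |R|=1.12198 >1
Interval (-3.5000, 0).

left endpoint -3.5000.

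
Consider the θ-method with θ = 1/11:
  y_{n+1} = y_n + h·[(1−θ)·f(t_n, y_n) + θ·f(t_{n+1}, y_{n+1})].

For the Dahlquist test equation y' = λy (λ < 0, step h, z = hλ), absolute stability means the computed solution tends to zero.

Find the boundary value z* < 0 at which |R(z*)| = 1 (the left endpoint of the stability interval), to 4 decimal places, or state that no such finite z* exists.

With y'=λy (z=hλ):
  y_{n+1} = y_n + z·[10/11·y_n + 1/11·y_{n+1}] ⇒ (1 − 1/11z)y_{n+1} = (1 + 10/11z)y_n
  R(z) = (1 + 10/11z)/(1 − 1/11z).

Find x<0 with |R(x)|<1.
x=-1.4: |R|=0.2419
R=−1: 1+10/11x = −1+1/11x ⇒ -9/11x=2 ⇒ x=2/(-9/11)=-2.4444
Confirm numerically:
  x=-2.064: |R|=0.73791 <1
  x=-1.362: |R|=0.21194 <1
  x=-1.077: |R|=0.01904 <1
  x=-2.905: |R|=1.29809 >1
  x=-2.696: |R|=1.16530 >1
  x=-2.503: |R|=1.03903 >1
Interval (-2.4444, 0).

z* = -2.4444.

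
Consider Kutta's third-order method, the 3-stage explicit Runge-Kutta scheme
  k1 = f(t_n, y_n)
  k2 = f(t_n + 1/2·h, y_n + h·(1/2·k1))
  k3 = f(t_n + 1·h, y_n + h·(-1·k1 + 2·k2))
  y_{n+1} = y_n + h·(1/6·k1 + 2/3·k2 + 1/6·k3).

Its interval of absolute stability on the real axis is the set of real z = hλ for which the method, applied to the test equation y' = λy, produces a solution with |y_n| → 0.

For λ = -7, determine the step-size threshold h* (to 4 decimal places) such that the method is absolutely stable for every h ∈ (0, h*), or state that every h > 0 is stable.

(-2.5127,0); λ=-7 ⇒ h* = 0.3590.

Test eqn y'=λy, z=hλ:
  order 3, 3-stage ⇒ R(z)=1+z+z^2/2+z^3/6
  (e.g. R(-1.66)=-0.04458, |R|=0.04458)

Find x<0 with |R(x)|<1.
x=-1.66: |R|=0.0446
|R(-2.84)|=1.6249 |R(-2.35)|=0.7517 |R(-2.31)|=0.6963
Bisect:
  x_lo=-2.9560 |R|=1.8919  x_hi=-0.3586 |R|=0.6980
  mid=-1.65729 |R|=0.04264 →hi
  mid=-2.30664 |R|=0.69179 →hi
  mid=-2.63131 |R|=1.20586 →lo
  mid=-2.46898 |R|=0.92947 →hi
  mid=-2.55014 |R|=1.06256 →lo
  mid=-2.50956 |R|=0.99477 →hi
  mid=-2.52985 |R|=1.02835 →lo
  mid=-2.51971 |R|=1.01148 →lo
  mid=-2.51463 |R|=1.00311 →lo
  mid=-2.51210 |R|=0.99893 →hi
  ...
  [-2.51289,-2.51273] ⇒ x*=-2.5127
Stable set (-2.5127, 0).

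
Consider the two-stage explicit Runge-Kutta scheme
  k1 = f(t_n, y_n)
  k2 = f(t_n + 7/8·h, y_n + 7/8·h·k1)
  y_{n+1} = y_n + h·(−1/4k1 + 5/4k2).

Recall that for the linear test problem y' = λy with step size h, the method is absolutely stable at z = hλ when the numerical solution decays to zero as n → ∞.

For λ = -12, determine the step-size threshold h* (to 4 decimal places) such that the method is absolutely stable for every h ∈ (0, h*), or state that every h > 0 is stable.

(-0.9143,0); λ=-12 ⇒ h* = (32/35)/12 = 0.0762.

On y'=λy, z=hλ:
  k1=λy_n ⇒ h·k1=z·y_n;  k2=λ(1+7/8z)y_n ⇒ h·k2=z(1+7/8z)y_n
  y_{n+1}/y_n = 1 − 1/4z + 5/4z(1+7/8z) = 1 + z + 35/32z²
  R(z) = 1 + z + 35/32z².

Solve |R(x)|<1 on ℝ⁻.
x=-1.09: |R|=1.2095
R=1: x+35/32x²=0 ⇒ x=−32/35=-0.9143; min R=1−1/(4·35/32)=0.7714>−1
Confirm numerically:
  x=-0.655: |R|=0.81425 <1
  x=-0.544: |R|=0.77968 <1
  x=-0.522: |R|=0.77603 <1
  x=-0.520: |R|=0.77575 <1
  x=-1.289: |R|=1.52829 >1
  x=-1.216: |R|=1.40128 >1
Interval (-0.9143, 0).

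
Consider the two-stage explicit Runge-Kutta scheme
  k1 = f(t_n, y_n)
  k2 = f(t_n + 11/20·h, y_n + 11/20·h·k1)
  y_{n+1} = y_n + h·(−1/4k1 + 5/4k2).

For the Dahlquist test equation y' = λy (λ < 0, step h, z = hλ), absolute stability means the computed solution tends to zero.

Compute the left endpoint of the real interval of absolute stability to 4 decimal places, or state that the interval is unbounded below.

On y'=λy, z=hλ:
  k1=λy_n ⇒ h·k1=z·y_n;  k2=λ(1+11/20z)y_n ⇒ h·k2=z(1+11/20z)y_n
  y_{n+1}/y_n = 1 − 1/4z + 5/4z(1+11/20z) = 1 + z + 11/16z²
  R(z) = 1 + z + 11/16z².

Need |R(x)|<1, x<0.
x=-0.43: |R|=0.6971
R=1: x+11/16x²=0 ⇒ x=−16/11=-1.4545; min R=1−1/(4·11/16)=0.6364>−1
Confirm numerically:
  x=-1.080: |R|=0.72190 <1
  x=-0.934: |R|=0.66574 <1
  x=-0.750: |R|=0.63672 <1
  x=-0.679: |R|=0.63797 <1
  x=-1.668: |R|=1.24478 >1
  x=-1.551: |R|=1.10285 >1
So |R|<1 on (-1.4545, 0).

left endpoint -1.4545.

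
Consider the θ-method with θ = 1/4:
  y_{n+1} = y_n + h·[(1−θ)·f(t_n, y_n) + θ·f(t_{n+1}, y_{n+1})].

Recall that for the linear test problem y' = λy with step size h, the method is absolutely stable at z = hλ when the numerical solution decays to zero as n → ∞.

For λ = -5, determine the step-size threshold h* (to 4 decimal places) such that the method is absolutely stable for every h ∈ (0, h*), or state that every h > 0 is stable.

Set f=λy, z=hλ:
  y_{n+1} = y_n + z·[3/4·y_n + 1/4·y_{n+1}] ⇒ (1 − 1/4z)y_{n+1} = (1 + 3/4z)y_n
  Hence R(z) = (1 + 3/4z)/(1 − 1/4z).

Solve |R(x)|<1 on ℝ⁻.
x=-1.36: |R|=0.0149
R=−1: 1+3/4x = −1+1/4x ⇒ -1/2x=2 ⇒ x=2/(-1/2)=-4.0000
Confirm numerically:
  x=-3.854: |R|=0.96282 <1
  x=-2.976: |R|=0.70642 <1
  x=-2.119: |R|=0.38519 <1
  x=-4.446: |R|=1.10561 >1
  x=-4.328: |R|=1.07877 >1
Interval (-4.0000, 0).

(-4.0000,0); λ=-5 ⇒ h* = (4)/5 = 0.8000.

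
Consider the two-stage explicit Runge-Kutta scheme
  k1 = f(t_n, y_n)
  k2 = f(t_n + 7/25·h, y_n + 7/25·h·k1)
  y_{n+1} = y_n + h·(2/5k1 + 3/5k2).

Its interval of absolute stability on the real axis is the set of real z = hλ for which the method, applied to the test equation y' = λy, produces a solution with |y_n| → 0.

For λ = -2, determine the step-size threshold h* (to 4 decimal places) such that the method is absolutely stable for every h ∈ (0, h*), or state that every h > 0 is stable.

With y'=λy (z=hλ):
  k1=λy_n ⇒ h·k1=z·y_n;  k2=λ(1+7/25z)y_n ⇒ h·k2=z(1+7/25z)y_n
  y_{n+1}/y_n = 1 + 2/5z + 3/5z(1+7/25z) = 1 + z + 21/125z²
  so R(z) = 1 + z + 21/125z².

Solve |R(x)|<1 on ℝ⁻.
x=-1.3: |R|=0.0161
R=1: x+21/125x²=0 ⇒ x=−125/21=-5.9524; min R=1−1/(4·21/125)=-0.4881>−1
Confirm numerically:
  x=-5.529: |R|=0.60673 <1
  x=-4.573: |R|=0.05973 <1
  x=-4.137: |R|=0.26172 <1
  x=-6.193: |R|=1.25035 >1
  x=-6.136: |R|=1.18928 >1
Interval (-5.9524, 0).

(-5.9524,0); λ=-2 ⇒ h* = (125/21)/2 = 2.9762.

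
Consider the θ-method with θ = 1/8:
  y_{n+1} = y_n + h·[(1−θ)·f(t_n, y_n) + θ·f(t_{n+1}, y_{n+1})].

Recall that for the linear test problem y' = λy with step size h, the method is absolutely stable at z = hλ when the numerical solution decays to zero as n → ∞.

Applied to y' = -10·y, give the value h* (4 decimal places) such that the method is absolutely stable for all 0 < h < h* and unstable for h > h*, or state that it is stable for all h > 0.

With y'=λy (z=hλ):
  y_{n+1} = y_n + z·[7/8·y_n + 1/8·y_{n+1}] ⇒ (1 − 1/8z)y_{n+1} = (1 + 7/8z)y_n
  R(z) = (1 + 7/8z)/(1 − 1/8z).

Solve |R(x)|<1 on ℝ⁻.
x=-1.54: |R|=0.2914
R=−1: 1+7/8x = −1+1/8x ⇒ -3/4x=2 ⇒ x=2/(-3/4)=-2.6667
Confirm numerically:
  x=-1.702: |R|=0.40342 <1
  x=-1.647: |R|=0.36581 <1
  x=-1.580: |R|=0.31942 <1
  x=-1.568: |R|=0.31104 <1
  x=-3.153: |R|=1.26163 >1
  x=-2.904: |R|=1.13059 >1
Interval (-2.6667, 0).

(-2.6667,0); λ=-10 ⇒ h* = (8/3)/10 = 0.2667.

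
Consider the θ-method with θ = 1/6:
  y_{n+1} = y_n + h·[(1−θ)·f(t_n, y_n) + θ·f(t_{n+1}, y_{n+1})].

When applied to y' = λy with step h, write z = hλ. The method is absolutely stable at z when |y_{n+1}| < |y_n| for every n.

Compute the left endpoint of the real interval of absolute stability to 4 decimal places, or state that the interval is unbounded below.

left endpoint -3.0000.

With y'=λy (z=hλ):
  y_{n+1} = y_n + z·[5/6·y_n + 1/6·y_{n+1}] ⇒ (1 − 1/6z)y_{n+1} = (1 + 5/6z)y_n
  so R(z) = (1 + 5/6z)/(1 − 1/6z).

Need |R(x)|<1, x<0.
x=-0.45: |R|=0.5814
R=−1: 1+5/6x = −1+1/6x ⇒ -2/3x=2 ⇒ x=2/(-2/3)=-3.0000
Confirm numerically:
  x=-2.538: |R|=0.78356 <1
  x=-1.991: |R|=0.49493 <1
  x=-1.327: |R|=0.08667 <1
  x=-3.227: |R|=1.09841 >1
  x=-3.185: |R|=1.08057 >1
  x=-3.043: |R|=1.01902 >1
So |R|<1 on (-3.0000, 0).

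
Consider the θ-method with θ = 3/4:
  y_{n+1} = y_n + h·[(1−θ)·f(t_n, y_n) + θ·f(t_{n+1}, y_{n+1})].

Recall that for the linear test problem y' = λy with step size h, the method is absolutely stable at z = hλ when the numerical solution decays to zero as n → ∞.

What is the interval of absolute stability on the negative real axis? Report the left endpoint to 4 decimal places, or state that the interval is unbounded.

On y'=λy, z=hλ:
  y_{n+1} = y_n + z·[1/4·y_n + 3/4·y_{n+1}] ⇒ (1 − 3/4z)y_{n+1} = (1 + 1/4z)y_n
  ⇒ R(z) = (1 + 1/4z)/(1 − 3/4z).

Need |R(x)|<1, x<0.
x=-0.6: |R|=0.5862
x=-2: |R|=0.2000
x=-10: |R|=0.1765
x=-100: |R|=0.3158
θ=3/4≥1/2 ⇒ |1+1/4x|<|1−3/4x| ∀x<0 ⇒ stable on all of ℝ⁻.

unbounded; (−∞, 0).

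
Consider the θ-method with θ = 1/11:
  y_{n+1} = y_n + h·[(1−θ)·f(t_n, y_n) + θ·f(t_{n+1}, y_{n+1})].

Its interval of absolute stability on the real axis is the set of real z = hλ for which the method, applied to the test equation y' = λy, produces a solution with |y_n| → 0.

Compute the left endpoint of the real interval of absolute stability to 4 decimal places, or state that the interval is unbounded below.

Set f=λy, z=hλ:
  y_{n+1} = y_n + z·[10/11·y_n + 1/11·y_{n+1}] ⇒ (1 − 1/11z)y_{n+1} = (1 + 10/11z)y_n
  ⇒ R(z) = (1 + 10/11z)/(1 − 1/11z).

Boundary: |R(x)|=1, x<0.
x=-0.91: |R|=0.1595
R=−1: 1+10/11x = −1+1/11x ⇒ -9/11x=2 ⇒ x=2/(-9/11)=-2.4444
Confirm numerically:
  x=-2.312: |R|=0.91046 <1
  x=-2.178: |R|=0.81803 <1
  x=-1.756: |R|=0.51427 <1
  x=-1.617: |R|=0.40976 <1
  x=-2.598: |R|=1.10163 >1
  x=-2.596: |R|=1.10032 >1
So |R|<1 on (-2.4444, 0).

z* = -2.4444.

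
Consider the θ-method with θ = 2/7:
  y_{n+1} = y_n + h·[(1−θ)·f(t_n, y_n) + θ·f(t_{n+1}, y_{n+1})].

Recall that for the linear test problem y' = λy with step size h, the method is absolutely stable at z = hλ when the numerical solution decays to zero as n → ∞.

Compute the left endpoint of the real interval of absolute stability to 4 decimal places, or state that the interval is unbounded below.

Set f=λy, z=hλ:
  y_{n+1} = y_n + z·[5/7·y_n + 2/7·y_{n+1}] ⇒ (1 − 2/7z)y_{n+1} = (1 + 5/7z)y_n
  so R(z) = (1 + 5/7z)/(1 − 2/7z).

Need |R(x)|<1, x<0.
x=-1.58: |R|=0.0886
R=−1: 1+5/7x = −1+2/7x ⇒ -3/7x=2 ⇒ x=2/(-3/7)=-4.6667
Confirm numerically:
  x=-4.050: |R|=0.87748 <1
  x=-3.647: |R|=0.78599 <1
  x=-3.065: |R|=0.63404 <1
  x=-2.695: |R|=0.52260 <1
  x=-5.119: |R|=1.07872 >1
  x=-5.115: |R|=1.07806 >1
So |R|<1 on (-4.6667, 0).

left endpoint -4.6667.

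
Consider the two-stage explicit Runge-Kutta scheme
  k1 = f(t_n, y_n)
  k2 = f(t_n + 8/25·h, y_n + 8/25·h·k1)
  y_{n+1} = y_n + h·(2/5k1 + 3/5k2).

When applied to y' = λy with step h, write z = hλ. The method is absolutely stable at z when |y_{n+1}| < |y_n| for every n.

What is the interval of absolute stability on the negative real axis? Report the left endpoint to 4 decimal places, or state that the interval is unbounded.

(-5.2083, 0).

Set f=λy, z=hλ:
  k1=λy_n ⇒ h·k1=z·y_n;  k2=λ(1+8/25z)y_n ⇒ h·k2=z(1+8/25z)y_n
  y_{n+1}/y_n = 1 + 2/5z + 3/5z(1+8/25z) = 1 + z + 24/125z²
  Hence R(z) = 1 + z + 24/125z².

Boundary: |R(x)|=1, x<0.
x=-1.12: |R|=0.1208
R=1: x+24/125x²=0 ⇒ x=−125/24=-5.2083; min R=1−1/(4·24/125)=-0.3021>−1
Confirm numerically:
  x=-4.819: |R|=0.63977 <1
  x=-4.690: |R|=0.53325 <1
  x=-2.442: |R|=0.29703 <1
  x=-5.396: |R|=1.19443 >1
  x=-5.342: |R|=1.13710 >1
  x=-5.309: |R|=1.10261 >1
So |R|<1 on (-5.2083, 0).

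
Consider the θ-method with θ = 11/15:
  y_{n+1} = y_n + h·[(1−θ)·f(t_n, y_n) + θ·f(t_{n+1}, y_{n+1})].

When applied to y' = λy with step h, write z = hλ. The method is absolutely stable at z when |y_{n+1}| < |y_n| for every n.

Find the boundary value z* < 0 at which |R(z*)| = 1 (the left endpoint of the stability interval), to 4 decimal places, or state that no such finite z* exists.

With y'=λy (z=hλ):
  y_{n+1} = y_n + z·[4/15·y_n + 11/15·y_{n+1}] ⇒ (1 − 11/15z)y_{n+1} = (1 + 4/15z)y_n
  Hence R(z) = (1 + 4/15z)/(1 − 11/15z).

Find x<0 with |R(x)|<1.
x=-0.74: |R|=0.5203
x=-2: |R|=0.1892
x=-10: |R|=0.2000
x=-100: |R|=0.3453
θ=11/15≥1/2 ⇒ |1+4/15x|<|1−11/15x| ∀x<0 ⇒ unbounded interval.

unbounded; (−∞, 0).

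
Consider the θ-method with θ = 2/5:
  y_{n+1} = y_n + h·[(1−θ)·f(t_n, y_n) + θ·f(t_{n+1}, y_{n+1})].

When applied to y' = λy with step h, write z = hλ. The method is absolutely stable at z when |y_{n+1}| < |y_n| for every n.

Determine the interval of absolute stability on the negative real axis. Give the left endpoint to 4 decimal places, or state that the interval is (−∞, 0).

(-10.0000, 0).

On y'=λy, z=hλ:
  y_{n+1} = y_n + z·[3/5·y_n + 2/5·y_{n+1}] ⇒ (1 − 2/5z)y_{n+1} = (1 + 3/5z)y_n
  R(z) = (1 + 3/5z)/(1 − 2/5z).

Need |R(x)|<1, x<0.
x=-0.76: |R|=0.4172
R=−1: 1+3/5x = −1+2/5x ⇒ -1/5x=2 ⇒ x=2/(-1/5)=-10.0000
Confirm numerically:
  x=-9.266: |R|=0.96881 <1
  x=-7.829: |R|=0.89491 <1
  x=-5.562: |R|=0.72476 <1
  x=-5.266: |R|=0.69521 <1
  x=-10.414: |R|=1.01603 >1
  x=-10.374: |R|=1.01453 >1
  x=-10.126: |R|=1.00499 >1
Interval (-10.0000, 0).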